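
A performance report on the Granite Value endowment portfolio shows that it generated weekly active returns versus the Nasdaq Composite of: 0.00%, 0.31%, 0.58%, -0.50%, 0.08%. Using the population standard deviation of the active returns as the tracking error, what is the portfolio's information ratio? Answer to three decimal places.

r̄ = (0 + 0.31 + 0.58 − 0.5 + 0.08) / 5 = 0.0940%
Population std dev = √[0.6447 / 5] = 0.3591%
IR = r̄ / tracking error = 0.0940 / 0.3591 = 0.2618

0.262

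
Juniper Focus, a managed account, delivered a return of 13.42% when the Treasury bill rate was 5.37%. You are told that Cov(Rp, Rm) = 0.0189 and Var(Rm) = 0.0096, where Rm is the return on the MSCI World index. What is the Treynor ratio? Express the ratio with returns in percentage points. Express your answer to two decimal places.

β = Cov / Var = 0.0189 / 0.0096 = 1.9688
Treynor = (Rp − Rf) / β = (13.42% − 5.37%) / 1.9688 = 8.05 / 1.9688 = 4.0888

4.09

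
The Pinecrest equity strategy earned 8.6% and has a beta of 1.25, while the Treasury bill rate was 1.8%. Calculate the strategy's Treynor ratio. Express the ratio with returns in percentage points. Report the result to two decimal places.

5.44

Treynor = (Rp − Rf) / β = (8.6% − 1.8%) / 1.25 = 6.80 / 1.25 = 5.4400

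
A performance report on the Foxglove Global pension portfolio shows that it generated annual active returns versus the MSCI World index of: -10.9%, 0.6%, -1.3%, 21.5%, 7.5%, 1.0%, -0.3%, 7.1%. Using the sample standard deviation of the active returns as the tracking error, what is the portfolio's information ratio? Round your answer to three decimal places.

0.337

μ = (-10.9 + 0.6 − 1.3 + 21.5 + 7.5 + 1 − 0.3 + 7.1) / 8 = 3.1500%
Σ(r − μ)² = (-10.9 − 3.1500)² + (0.6 − 3.1500)² + (-1.3 − 3.1500)² + … = 611.4800
σ = √[611.4800 / 7] = 9.3464%
IR = μ / tracking error = 3.1500 / 9.3464 = 0.3370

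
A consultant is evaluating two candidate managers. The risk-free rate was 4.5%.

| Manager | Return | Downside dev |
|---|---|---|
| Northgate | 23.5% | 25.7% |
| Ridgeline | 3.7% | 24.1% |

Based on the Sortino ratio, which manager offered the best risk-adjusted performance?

Northgate: Sortino ratio = (23.5% − 4.5%) / 25.7% = 0.739
Ridgeline: Sortino ratio = (3.7% − 4.5%) / 24.1% = -0.033
Highest: Northgate (0.739).

Northgate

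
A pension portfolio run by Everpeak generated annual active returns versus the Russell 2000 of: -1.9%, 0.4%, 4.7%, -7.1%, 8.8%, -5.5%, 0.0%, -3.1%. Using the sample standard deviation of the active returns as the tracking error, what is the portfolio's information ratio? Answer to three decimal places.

-0.088

r̄ = (-1.9 + 0.4 + 4.7 − 7.1 + 8.8 − 5.5 + 0 − 3.1) / 8 = -0.4625%
Σ(r − r̄)² = 191.8588; sample σ = √(191.8588/7) = 5.2353%
IR = r̄ / tracking error = -0.4625 / 5.2353 = -0.0883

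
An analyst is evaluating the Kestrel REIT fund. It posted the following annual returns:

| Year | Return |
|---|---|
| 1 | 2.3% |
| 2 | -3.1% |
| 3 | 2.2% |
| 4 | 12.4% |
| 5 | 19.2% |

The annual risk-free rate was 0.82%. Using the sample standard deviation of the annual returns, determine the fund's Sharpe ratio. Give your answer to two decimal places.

0.64

r̄ = (2.3 − 3.1 + 2.2 + 12.4 + 19.2) / 5 = 6.6000%
Σ(r − r̄)² = 324.3400; sample σ = √(324.3400/4) = 9.0047%
Sharpe = (r̄ − rf) / σ = (6.6000 − 0.82) / 9.0047 = 5.7800 / 9.0047 = 0.6419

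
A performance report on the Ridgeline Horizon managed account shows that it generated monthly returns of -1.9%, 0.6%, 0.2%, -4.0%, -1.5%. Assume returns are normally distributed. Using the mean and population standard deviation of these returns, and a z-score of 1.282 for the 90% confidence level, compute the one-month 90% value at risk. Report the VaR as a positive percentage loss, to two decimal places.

3.43

r̄ = (-1.9 + 0.6 + 0.2 − 4 − 1.5) / 5 = -1.3200%
Σ(r − r̄)² = (-1.9 − (-1.3200))² + (0.6 − (-1.3200))² + (0.2 − (-1.3200))² + … = 13.5480
σ = √[13.5480 / 5] = 1.6461%
VaR = −(r̄ − z·σ) = −(-1.3200 − 1.282 × 1.6461) = −(-3.4303) = 3.4303%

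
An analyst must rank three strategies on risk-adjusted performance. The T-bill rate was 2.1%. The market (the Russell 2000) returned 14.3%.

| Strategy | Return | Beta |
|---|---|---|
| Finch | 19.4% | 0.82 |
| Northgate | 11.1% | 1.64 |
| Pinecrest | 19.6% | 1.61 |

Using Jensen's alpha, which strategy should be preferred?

Finch

Finch: α = 19.4% − [2.1% + 0.82 × (14.3% − 2.1%)] = 7.296
Northgate: α = 11.1% − [2.1% + 1.64 × (14.3% − 2.1%)] = -11.008
Pinecrest: α = 19.6% − [2.1% + 1.61 × (14.3% − 2.1%)] = -2.142
Highest: Finch (7.296).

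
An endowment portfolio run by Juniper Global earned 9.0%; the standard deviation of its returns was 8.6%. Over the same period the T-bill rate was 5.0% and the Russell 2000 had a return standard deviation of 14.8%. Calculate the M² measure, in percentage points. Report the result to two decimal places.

11.88

Sharpe = (Rp − Rf) / σp = (9.0% − 5.0%) / 8.6% = 0.4651
M² = Rf + Sharpe × σm = 5.0% + 0.4651 × 14.8% = 11.8835%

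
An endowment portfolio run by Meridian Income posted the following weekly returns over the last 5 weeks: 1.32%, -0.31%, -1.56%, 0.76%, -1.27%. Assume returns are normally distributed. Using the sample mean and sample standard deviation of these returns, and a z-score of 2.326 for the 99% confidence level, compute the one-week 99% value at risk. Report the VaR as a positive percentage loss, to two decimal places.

3.12

Mean return r̄ = -1.060 / 5 = -0.2120%
Σ(r − r̄)² = (1.32 − (-0.2120))² + (-0.31 − (-0.2120))² + … = 6.2379
sample σ = √(6.2379 / 4) = √1.5595 = 1.2488%
VaR = −(r̄ − z·σ) = −(-0.2120 − 2.326 × 1.2488) = −(-3.1167) = 3.1167%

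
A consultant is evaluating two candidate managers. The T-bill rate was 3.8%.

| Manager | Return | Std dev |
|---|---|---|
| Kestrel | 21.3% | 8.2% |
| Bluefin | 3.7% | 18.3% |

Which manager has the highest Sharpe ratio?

Kestrel: Sharpe ratio = (21.3% − 3.8%) / 8.2% = 2.134
Bluefin: Sharpe ratio = (3.7% − 3.8%) / 18.3% = -0.005
Highest: Kestrel (2.134).

Kestrel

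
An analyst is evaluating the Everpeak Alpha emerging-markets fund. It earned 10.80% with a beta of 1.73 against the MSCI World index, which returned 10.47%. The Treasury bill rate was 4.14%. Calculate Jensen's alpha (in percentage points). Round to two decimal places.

CAPM expected return = Rf + β(Rm − Rf) = 4.14% + 1.73 × (10.47% − 4.14%) = 4.14 + 1.73 × 6.33 = 15.0909%
Jensen's α = Rp − E[R] = 10.80% − 15.0909% = -4.2909

-4.29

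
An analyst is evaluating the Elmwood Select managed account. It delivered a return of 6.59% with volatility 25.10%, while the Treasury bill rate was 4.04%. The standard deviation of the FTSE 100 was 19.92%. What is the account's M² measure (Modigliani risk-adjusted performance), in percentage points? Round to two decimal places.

Sharpe = (Rp − Rf) / σp = (6.59% − 4.04%) / 25.10% = 0.1016
M² = Rf + Sharpe × σm = 4.04% + 0.1016 × 19.92% = 6.0639%

6.06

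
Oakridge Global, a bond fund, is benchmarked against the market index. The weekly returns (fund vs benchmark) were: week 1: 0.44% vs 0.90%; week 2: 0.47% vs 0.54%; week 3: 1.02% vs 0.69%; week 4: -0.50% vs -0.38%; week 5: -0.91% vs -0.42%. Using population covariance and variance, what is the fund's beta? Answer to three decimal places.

r̄p = 0.1040%,  r̄m = 0.2660%
Cov = Σ(rp − r̄p)(rm − r̄m) / 5 = 0.3575
Var(rm) = Σ(rm − r̄m)² / 5 = 0.3089
β = Cov / Var = 0.3575 / 0.3089 = 1.1573

1.157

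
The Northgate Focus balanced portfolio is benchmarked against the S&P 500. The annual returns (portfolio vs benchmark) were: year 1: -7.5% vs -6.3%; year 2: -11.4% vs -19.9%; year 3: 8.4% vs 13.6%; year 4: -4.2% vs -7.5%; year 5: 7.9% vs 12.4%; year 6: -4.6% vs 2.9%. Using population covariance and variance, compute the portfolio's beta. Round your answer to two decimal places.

0.59

r̄p = -1.9000%,  r̄m = -0.8000%
Cov = Σ(rp − r̄p)(rm − r̄m) / 6 = 82.5583
Var(rm) = Σ(rm − r̄m)² / 6 = 139.2067
β = Cov / Var = 82.5583 / 139.2067 = 0.5931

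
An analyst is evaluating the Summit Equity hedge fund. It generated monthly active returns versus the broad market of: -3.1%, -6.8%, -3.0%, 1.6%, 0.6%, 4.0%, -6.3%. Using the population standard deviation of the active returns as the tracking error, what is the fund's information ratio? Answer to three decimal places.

-0.493

r̄ = (-3.1 − 6.8 − 3 + 1.6 + 0.6 + 4 − 6.3) / 7 = -1.8571%
Σ(r − r̄)² = 99.3171; population σ = √(99.3171/7) = 3.7667%
IR = r̄ / tracking error = -1.8571 / 3.7667 = -0.4930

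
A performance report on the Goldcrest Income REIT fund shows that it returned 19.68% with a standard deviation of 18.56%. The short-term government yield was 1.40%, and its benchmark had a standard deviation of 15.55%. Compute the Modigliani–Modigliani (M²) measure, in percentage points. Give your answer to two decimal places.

16.72

Sharpe = (Rp − Rf) / σp = (19.68% − 1.40%) / 18.56% = 0.9849
M² = Rf + Sharpe × σm = 1.40% + 0.9849 × 15.55% = 16.7152%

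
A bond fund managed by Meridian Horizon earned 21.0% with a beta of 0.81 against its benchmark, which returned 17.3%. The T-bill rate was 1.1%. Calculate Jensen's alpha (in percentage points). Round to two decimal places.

CAPM expected return = Rf + β(Rm − Rf) = 1.1% + 0.81 × (17.3% − 1.1%) = 1.1 + 0.81 × 16.20 = 14.2220%
Jensen's α = Rp − E[R] = 21.0% − 14.2220% = 6.7780

6.78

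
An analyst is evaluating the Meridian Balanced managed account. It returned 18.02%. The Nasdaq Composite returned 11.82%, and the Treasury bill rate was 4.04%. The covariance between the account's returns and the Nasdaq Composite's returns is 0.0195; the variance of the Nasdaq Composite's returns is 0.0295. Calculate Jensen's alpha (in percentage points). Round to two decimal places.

β = Cov / Var = 0.0195 / 0.0295 = 0.6610
E[R] = Rf + β(Rm − Rf) = 4.04% + 0.6610 × (11.82% − 4.04%) = 9.1826%
α = Rp − E[R] = 18.02% − 9.1826% = 8.8374

8.84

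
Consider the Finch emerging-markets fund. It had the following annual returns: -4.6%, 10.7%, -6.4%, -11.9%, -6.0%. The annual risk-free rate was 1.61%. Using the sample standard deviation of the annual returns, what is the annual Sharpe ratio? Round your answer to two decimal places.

-0.62

r̄ = (-4.6 + 10.7 − 6.4 − 11.9 − 6) / 5 = -18.20 / 5 = -3.6400%
Sample std dev = √[287.9720 / 4] = 8.4849%
Sharpe = (r̄ − rf) / σ = (-3.6400 − 1.61) / 8.4849 = -5.2500 / 8.4849 = -0.6187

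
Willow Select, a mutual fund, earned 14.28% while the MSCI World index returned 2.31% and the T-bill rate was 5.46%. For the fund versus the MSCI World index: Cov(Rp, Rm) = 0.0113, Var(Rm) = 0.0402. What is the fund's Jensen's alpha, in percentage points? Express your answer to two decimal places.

β = Cov / Var = 0.0113 / 0.0402 = 0.2811
E[R] = Rf + β(Rm − Rf) = 5.46% + 0.2811 × (2.31% − 5.46%) = 4.5745%
α = Rp − E[R] = 14.28% − 4.5745% = 9.7055

9.71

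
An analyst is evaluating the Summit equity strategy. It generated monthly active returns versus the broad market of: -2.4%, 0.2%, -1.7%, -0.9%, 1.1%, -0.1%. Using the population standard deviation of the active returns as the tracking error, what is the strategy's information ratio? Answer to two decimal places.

Mean return μ = -3.80 / 6 = -0.6333%
Population σ = √[Σ(r − μ)² / 6] = √[8.3133 / 6] = √1.3856 = 1.1771%
IR = μ / tracking error = -0.6333 / 1.1771 = -0.5380

-0.54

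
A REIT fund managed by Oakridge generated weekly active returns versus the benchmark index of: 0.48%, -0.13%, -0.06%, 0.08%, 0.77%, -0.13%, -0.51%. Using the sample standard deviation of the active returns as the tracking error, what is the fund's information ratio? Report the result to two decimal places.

0.17

Mean return r̄ = 0.500 / 7 = 0.0714%
Σ(r − r̄)² = (0.48 − 0.0714)² + (-0.13 − 0.0714)² + (-0.06 − 0.0714)² + … = 1.0915
σ = √[1.0915 / 6] = 0.4265%
IR = r̄ / tracking error = 0.0714 / 0.4265 = 0.1674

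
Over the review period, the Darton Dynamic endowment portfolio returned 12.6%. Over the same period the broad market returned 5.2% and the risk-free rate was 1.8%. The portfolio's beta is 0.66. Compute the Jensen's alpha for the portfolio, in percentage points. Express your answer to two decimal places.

CAPM expected return = Rf + β(Rm − Rf) = 1.8% + 0.66 × (5.2% − 1.8%) = 1.8 + 0.66 × 3.40 = 4.0440%
Jensen's α = Rp − E[R] = 12.6% − 4.0440% = 8.5560

8.56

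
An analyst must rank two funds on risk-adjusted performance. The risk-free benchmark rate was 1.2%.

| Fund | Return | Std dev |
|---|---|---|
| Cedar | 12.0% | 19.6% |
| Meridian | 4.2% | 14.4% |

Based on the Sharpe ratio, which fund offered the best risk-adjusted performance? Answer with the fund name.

Cedar: Sharpe ratio = (12.0% − 1.2%) / 19.6% = 0.551
Meridian: Sharpe ratio = (4.2% − 1.2%) / 14.4% = 0.208
Highest: Cedar (0.551).

Cedar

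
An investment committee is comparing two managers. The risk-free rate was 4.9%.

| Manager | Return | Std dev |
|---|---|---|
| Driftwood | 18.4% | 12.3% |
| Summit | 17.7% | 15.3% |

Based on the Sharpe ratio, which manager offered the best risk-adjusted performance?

Driftwood: Sharpe ratio = (18.4% − 4.9%) / 12.3% = 1.098
Summit: Sharpe ratio = (17.7% − 4.9%) / 15.3% = 0.837
Highest: Driftwood (1.098).

Driftwood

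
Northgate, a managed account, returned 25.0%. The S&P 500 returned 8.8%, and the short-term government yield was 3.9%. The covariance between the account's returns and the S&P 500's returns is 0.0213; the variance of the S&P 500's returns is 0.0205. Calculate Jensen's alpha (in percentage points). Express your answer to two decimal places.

16.01

β = Cov / Var = 0.0213 / 0.0205 = 1.0390
E[R] = Rf + β(Rm − Rf) = 3.9% + 1.0390 × (8.8% − 3.9%) = 8.9911%
α = Rp − E[R] = 25.0% − 8.9911% = 16.0089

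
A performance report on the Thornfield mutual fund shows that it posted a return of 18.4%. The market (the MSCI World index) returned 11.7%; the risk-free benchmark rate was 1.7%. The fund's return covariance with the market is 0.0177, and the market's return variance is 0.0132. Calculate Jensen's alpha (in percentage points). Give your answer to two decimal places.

β = Cov / Var = 0.0177 / 0.0132 = 1.3409
E[R] = Rf + β(Rm − Rf) = 1.7% + 1.3409 × (11.7% − 1.7%) = 15.1090%
α = Rp − E[R] = 18.4% − 15.1090% = 3.2910

3.29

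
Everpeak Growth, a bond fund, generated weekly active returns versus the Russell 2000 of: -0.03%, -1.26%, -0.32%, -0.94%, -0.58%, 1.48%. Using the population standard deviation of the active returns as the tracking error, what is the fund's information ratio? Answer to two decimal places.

-0.31

Mean return μ = -1.650 / 6 = -0.2750%
Σ(r − μ)² = (-0.03 − (-0.2750))² + (-1.26 − (-0.2750))² + … = 4.6476
σ = √[4.6476 / 6] = 0.8801%
IR = μ / tracking error = -0.2750 / 0.8801 = -0.3125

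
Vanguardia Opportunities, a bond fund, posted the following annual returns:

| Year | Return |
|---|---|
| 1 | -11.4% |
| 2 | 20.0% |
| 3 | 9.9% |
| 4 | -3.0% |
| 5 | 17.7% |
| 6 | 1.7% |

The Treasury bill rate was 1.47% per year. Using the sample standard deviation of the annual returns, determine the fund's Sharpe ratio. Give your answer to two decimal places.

r̄ = (-11.4 + 20 + 9.9 − 3 + 17.7 + 1.7) / 6 = 34.90 / 6 = 5.8167%
Σ(r − r̄)² = 750.1483; sample σ = √(750.1483/5) = 12.2487%
Sharpe = (r̄ − rf) / σ = (5.8167 − 1.47) / 12.2487 = 4.3467 / 12.2487 = 0.3549

0.35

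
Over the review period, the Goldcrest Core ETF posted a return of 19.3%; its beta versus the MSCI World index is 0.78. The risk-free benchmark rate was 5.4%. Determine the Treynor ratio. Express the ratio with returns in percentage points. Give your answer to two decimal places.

17.82

Treynor = (Rp − Rf) / β = (19.3% − 5.4%) / 0.78 = 13.90 / 0.78 = 17.8205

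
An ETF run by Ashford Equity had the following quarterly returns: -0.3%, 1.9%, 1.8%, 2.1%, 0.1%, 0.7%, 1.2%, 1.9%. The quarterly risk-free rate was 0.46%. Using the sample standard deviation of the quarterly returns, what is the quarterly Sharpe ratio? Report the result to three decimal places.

Mean return r̄ = 9.40 / 8 = 1.1750%
Σ(r − r̄)² = 5.8550; sample σ = √(5.8550/7) = 0.9146%
Sharpe = (r̄ − rf) / σ = (1.1750 − 0.46) / 0.9146 = 0.7150 / 0.9146 = 0.7818

0.782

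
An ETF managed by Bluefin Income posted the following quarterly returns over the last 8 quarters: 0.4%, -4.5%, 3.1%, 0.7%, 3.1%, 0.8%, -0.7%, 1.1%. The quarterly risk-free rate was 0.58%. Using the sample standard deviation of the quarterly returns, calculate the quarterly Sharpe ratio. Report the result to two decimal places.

r̄ = (0.4 − 4.5 + 3.1 + 0.7 + 3.1 + 0.8 − 0.7 + 1.1) / 8 = 4.00 / 8 = 0.5000%
Sample σ = √[Σ(r − r̄)² / 7] = √[40.4600 / 7] = √5.7800 = 2.4042%
Sharpe = (r̄ − rf) / σ = (0.5000 − 0.58) / 2.4042 = -0.0800 / 2.4042 = -0.0333

-0.03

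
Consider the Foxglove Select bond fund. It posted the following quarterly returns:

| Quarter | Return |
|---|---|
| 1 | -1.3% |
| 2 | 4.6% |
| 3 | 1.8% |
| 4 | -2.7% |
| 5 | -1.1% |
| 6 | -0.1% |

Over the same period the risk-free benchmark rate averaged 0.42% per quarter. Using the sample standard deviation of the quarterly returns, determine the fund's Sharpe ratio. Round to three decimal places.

-0.084

μ = (-1.3 + 4.6 + 1.8 − 2.7 − 1.1 − 0.1) / 6 = 1.20 / 6 = 0.2000%
Σ(r − μ)² = 34.3600; sample σ = √(34.3600/5) = 2.6214%
Sharpe = (μ − rf) / σ = (0.2000 − 0.42) / 2.6214 = -0.2200 / 2.6214 = -0.0839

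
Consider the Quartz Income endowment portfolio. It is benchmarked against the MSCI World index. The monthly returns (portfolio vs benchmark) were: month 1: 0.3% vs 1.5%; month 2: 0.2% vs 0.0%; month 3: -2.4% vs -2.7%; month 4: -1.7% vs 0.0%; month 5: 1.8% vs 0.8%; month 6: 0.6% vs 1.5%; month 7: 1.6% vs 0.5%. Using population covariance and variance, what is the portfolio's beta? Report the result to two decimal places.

r̄p = 0.0571%,  r̄m = 0.2286%
Cov = Σ(rp − r̄p)(rm − r̄m) / 7 = 1.4255
Var(rm) = Σ(rm − r̄m)² / 7 = 1.7592
β = Cov / Var = 1.4255 / 1.7592 = 0.8103

0.81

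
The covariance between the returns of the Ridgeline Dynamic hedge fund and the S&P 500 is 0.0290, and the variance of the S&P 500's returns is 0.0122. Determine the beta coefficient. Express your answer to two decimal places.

2.38

β = Cov(Rp, Rm) / Var(Rm) = 0.0290 / 0.0122 = 2.3770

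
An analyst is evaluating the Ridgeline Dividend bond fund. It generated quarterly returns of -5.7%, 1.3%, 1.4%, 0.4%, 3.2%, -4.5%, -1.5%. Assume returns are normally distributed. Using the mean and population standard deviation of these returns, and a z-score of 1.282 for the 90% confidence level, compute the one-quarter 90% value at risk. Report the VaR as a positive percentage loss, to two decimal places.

4.67

Mean return r̄ = -5.40 / 7 = -0.7714%
Σ(r − r̄)² = (-5.7 − (-0.7714))² + (1.3 − (-0.7714))² + (1.4 − (-0.7714))² + … = 64.8743
population σ = √(64.8743 / 7) = √9.2678 = 3.0443%
VaR = −(r̄ − z·σ) = −(-0.7714 − 1.282 × 3.0443) = −(-4.6742) = 4.6742%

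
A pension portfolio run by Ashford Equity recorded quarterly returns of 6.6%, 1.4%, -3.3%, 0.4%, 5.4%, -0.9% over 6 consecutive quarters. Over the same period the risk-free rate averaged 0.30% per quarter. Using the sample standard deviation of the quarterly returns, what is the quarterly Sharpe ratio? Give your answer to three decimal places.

r̄ = (6.6 + 1.4 − 3.3 + 0.4 + 5.4 − 0.9) / 6 = 9.60 / 6 = 1.6000%
Sample std dev = √[71.1800 / 5] = 3.7731%
Sharpe = (r̄ − rf) / σ = (1.6000 − 0.3) / 3.7731 = 1.3000 / 3.7731 = 0.3445

0.345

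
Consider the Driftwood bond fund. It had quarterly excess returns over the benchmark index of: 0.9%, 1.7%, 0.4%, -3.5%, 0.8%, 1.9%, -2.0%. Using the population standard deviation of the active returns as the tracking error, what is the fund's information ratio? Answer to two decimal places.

0.02

r̄ = (0.9 + 1.7 + 0.4 − 3.5 + 0.8 + 1.9 − 2) / 7 = 0.0286%
Population σ = √[Σ(r − r̄)² / 7] = √[24.3543 / 7] = √3.4792 = 1.8653%
IR = r̄ / tracking error = 0.0286 / 1.8653 = 0.0153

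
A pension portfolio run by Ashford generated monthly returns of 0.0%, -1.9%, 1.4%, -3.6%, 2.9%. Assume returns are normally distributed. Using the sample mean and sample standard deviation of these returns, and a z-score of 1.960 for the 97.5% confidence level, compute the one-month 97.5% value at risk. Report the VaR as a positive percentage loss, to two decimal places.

r̄ = (0 − 1.9 + 1.4 − 3.6 + 2.9) / 5 = -0.2400%
Sample std dev = √[26.6520 / 4] = 2.5813%
VaR = −(r̄ − z·σ) = −(-0.2400 − 1.960 × 2.5813) = −(-5.2993) = 5.2993%

5.30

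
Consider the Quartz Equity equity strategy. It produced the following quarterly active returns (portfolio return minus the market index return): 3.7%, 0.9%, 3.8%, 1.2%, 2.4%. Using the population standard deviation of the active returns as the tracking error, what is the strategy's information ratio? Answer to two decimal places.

r̄ = (3.7 + 0.9 + 3.8 + 1.2 + 2.4) / 5 = 2.4000%
Σ(r − r̄)² = 7.3400; population σ = √(7.3400/5) = 1.2116%
IR = r̄ / tracking error = 2.4000 / 1.2116 = 1.9809

1.98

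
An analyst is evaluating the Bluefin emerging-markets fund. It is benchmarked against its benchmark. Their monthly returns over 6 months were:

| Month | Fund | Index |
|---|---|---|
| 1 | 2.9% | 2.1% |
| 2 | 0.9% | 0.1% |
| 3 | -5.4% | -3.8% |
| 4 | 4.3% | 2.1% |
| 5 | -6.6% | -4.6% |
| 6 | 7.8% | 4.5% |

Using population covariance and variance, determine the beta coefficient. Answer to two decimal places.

r̄p = 0.6500%,  r̄m = 0.0667%
Cov = Σ(rp − r̄p)(rm − r̄m) / 6 = 16.8217
Var(rm) = Σ(rm − r̄m)² / 6 = 10.7756
β = Cov / Var = 16.8217 / 10.7756 = 1.5611

1.56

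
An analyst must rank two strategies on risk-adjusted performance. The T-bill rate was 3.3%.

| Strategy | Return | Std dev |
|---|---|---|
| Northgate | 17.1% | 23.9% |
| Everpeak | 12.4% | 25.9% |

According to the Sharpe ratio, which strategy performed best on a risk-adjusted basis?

Northgate: Sharpe ratio = (17.1% − 3.3%) / 23.9% = 0.577
Everpeak: Sharpe ratio = (12.4% − 3.3%) / 25.9% = 0.351
Highest: Northgate (0.577).

Northgate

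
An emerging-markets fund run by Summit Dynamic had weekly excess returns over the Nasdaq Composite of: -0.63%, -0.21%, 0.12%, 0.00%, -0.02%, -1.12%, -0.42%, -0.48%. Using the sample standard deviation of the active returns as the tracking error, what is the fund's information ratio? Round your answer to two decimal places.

-0.85

Mean return r̄ = -2.760 / 8 = -0.3450%
Sample σ = √[Σ(r − r̄)² / 7] = √[1.1648 / 7] = √0.1664 = 0.4079%
IR = r̄ / tracking error = -0.3450 / 0.4079 = -0.8458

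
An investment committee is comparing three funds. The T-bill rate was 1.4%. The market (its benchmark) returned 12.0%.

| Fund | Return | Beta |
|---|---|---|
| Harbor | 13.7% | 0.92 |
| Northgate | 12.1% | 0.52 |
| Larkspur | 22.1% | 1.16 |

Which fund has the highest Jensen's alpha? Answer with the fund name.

Larkspur

Harbor: α = 13.7% − [1.4% + 0.92 × (12.0% − 1.4%)] = 2.548
Northgate: α = 12.1% − [1.4% + 0.52 × (12.0% − 1.4%)] = 5.188
Larkspur: α = 22.1% − [1.4% + 1.16 × (12.0% − 1.4%)] = 8.404
Highest: Larkspur (8.404).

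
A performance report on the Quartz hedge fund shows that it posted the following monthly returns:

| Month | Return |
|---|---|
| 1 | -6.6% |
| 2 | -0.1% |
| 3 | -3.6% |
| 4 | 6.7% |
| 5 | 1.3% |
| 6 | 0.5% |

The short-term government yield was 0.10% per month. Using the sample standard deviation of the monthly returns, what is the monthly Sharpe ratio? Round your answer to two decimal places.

r̄ = (-6.6 − 0.1 − 3.6 + 6.7 + 1.3 + 0.5) / 6 = -0.3000%
Σ(r − r̄)² = (-6.6 − (-0.3000))² + (-0.1 − (-0.3000))² + … = 102.8200
sample σ = √(102.8200 / 5) = √20.5640 = 4.5348%
Sharpe = (r̄ − rf) / σ = (-0.3000 − 0.1) / 4.5348 = -0.4000 / 4.5348 = -0.0882

-0.09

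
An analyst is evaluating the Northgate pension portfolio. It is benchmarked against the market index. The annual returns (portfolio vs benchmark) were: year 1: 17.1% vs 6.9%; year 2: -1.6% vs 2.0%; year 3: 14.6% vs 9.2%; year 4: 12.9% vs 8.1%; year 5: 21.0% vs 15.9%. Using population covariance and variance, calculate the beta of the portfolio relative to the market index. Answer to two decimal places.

r̄p = 12.8000%,  r̄m = 8.4200%
Cov = Σ(rp − r̄p)(rm − r̄m) / 5 = 29.7240
Var(rm) = Σ(rm − r̄m)² / 5 = 20.0376
β = Cov / Var = 29.7240 / 20.0376 = 1.4834

1.48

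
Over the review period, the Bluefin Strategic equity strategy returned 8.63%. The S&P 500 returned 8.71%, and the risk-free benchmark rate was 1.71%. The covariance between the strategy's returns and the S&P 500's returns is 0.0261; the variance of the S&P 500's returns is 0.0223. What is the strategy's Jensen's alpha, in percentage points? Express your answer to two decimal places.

-1.27

β = Cov / Var = 0.0261 / 0.0223 = 1.1704
E[R] = Rf + β(Rm − Rf) = 1.71% + 1.1704 × (8.71% − 1.71%) = 9.9028%
α = Rp − E[R] = 8.63% − 9.9028% = -1.2728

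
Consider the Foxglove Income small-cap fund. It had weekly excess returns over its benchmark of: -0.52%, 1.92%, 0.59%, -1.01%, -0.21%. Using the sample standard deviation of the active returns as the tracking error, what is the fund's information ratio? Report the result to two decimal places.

0.13

r̄ = (-0.52 + 1.92 + 0.59 − 1.01 − 0.21) / 5 = 0.1540%
Sample std dev = √[5.2505 / 4] = 1.1457%
IR = r̄ / tracking error = 0.1540 / 1.1457 = 0.1344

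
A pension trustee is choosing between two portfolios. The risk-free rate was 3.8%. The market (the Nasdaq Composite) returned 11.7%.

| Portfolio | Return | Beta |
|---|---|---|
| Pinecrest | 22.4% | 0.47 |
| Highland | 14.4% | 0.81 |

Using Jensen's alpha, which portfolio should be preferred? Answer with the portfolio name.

Pinecrest: α = 22.4% − [3.8% + 0.47 × (11.7% − 3.8%)] = 14.887
Highland: α = 14.4% − [3.8% + 0.81 × (11.7% − 3.8%)] = 4.201
Highest: Pinecrest (14.887).

Pinecrest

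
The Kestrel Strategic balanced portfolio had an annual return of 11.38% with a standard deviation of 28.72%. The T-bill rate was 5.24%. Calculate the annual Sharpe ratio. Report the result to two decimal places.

0.21

Sharpe = (Rp − Rf) / σp = (11.38% − 5.24%) / 28.72% = 6.14% / 28.72% = 0.2138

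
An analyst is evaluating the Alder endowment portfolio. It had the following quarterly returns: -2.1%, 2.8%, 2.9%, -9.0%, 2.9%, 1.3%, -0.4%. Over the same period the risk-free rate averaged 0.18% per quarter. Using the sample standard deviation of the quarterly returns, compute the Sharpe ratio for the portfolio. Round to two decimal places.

μ = (-2.1 + 2.8 + 2.9 − 9 + 2.9 + 1.3 − 0.4) / 7 = -0.2286%
Sample std dev = √[111.5543 / 6] = 4.3119%
Sharpe = (μ − rf) / σ = (-0.2286 − 0.18) / 4.3119 = -0.4086 / 4.3119 = -0.0948

-0.09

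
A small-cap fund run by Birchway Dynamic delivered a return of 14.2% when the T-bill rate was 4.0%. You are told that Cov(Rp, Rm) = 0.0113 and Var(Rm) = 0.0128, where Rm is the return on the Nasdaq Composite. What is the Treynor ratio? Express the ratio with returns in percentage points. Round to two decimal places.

11.55

β = Cov / Var = 0.0113 / 0.0128 = 0.8828
Treynor = (Rp − Rf) / β = (14.2% − 4.0%) / 0.8828 = 10.20 / 0.8828 = 11.5541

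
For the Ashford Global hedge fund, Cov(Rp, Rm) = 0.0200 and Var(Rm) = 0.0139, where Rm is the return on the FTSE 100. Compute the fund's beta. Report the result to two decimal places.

β = Cov(Rp, Rm) / Var(Rm) = 0.0200 / 0.0139 = 1.4388

1.44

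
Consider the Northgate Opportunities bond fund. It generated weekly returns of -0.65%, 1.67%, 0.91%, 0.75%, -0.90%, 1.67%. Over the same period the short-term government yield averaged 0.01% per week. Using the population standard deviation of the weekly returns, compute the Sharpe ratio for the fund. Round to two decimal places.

0.56

μ = (-0.65 + 1.67 + 0.91 + 0.75 − 0.9 + 1.67) / 6 = 0.5750%
Σ(r − μ)² = (-0.65 − 0.5750)² + (1.67 − 0.5750)² + … = 6.2172
σ = √[6.2172 / 6] = 1.0179%
Sharpe = (μ − rf) / σ = (0.5750 − 0.01) / 1.0179 = 0.5650 / 1.0179 = 0.5551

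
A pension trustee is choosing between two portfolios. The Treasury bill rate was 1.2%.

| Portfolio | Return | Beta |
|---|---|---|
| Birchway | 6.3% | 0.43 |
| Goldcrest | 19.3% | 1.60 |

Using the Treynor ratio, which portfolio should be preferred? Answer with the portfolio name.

Birchway

Birchway: Treynor = (6.3% − 1.2%) / 0.43 = 11.860
Goldcrest: Treynor = (19.3% − 1.2%) / 1.60 = 11.313
Highest: Birchway (11.860).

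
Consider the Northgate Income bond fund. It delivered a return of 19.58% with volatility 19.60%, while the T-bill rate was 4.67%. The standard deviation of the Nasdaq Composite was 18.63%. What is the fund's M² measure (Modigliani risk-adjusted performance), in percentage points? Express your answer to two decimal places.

Sharpe = (Rp − Rf) / σp = (19.58% − 4.67%) / 19.60% = 0.7607
M² = Rf + Sharpe × σm = 4.67% + 0.7607 × 18.63% = 18.8418%

18.84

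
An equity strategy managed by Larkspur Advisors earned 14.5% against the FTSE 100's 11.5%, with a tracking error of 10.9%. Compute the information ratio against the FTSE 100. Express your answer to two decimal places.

0.28

IR = (Rp − Rb) / TE = (14.5% − 11.5%) / 10.9% = 3.00% / 10.9% = 0.2752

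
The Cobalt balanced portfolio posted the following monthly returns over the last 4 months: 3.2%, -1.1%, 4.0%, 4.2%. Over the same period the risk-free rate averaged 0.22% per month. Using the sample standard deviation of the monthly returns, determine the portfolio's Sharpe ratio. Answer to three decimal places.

0.947

r̄ = (3.2 − 1.1 + 4 + 4.2) / 4 = 2.5750%
Σ(r − r̄)² = 18.5675; sample σ = √(18.5675/3) = 2.4878%
Sharpe = (r̄ − rf) / σ = (2.5750 − 0.22) / 2.4878 = 2.3550 / 2.4878 = 0.9466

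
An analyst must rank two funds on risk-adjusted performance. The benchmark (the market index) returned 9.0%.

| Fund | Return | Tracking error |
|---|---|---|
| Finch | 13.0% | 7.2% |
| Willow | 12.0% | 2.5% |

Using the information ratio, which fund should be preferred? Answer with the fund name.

Willow

Finch: IR = (13.0% − 9.0%) / 7.2% = 0.556
Willow: IR = (12.0% − 9.0%) / 2.5% = 1.200
Highest: Willow (1.200).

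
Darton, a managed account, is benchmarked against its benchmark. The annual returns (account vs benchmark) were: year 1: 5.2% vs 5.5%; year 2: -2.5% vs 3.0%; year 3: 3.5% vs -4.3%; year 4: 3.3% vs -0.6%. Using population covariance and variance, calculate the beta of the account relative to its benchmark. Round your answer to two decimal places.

-0.08

r̄p = 2.3750%,  r̄m = 0.9000%
Cov = Σ(rp − r̄p)(rm − r̄m) / 4 = -1.1200
Var(rm) = Σ(rm − r̄m)² / 4 = 13.7150
β = Cov / Var = -1.1200 / 13.7150 = -0.0817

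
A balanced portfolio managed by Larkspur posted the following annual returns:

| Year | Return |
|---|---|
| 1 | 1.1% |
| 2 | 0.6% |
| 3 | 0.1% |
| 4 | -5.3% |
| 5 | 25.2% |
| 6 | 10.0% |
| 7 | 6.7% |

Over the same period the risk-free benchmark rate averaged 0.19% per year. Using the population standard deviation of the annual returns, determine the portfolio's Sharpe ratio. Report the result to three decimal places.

Mean return r̄ = 38.40 / 7 = 5.4857%
Population σ = √[Σ(r − r̄)² / 7] = √[598.9486 / 7] = √85.5641 = 9.2501%
Sharpe = (r̄ − rf) / σ = (5.4857 − 0.19) / 9.2501 = 5.2957 / 9.2501 = 0.5725

0.573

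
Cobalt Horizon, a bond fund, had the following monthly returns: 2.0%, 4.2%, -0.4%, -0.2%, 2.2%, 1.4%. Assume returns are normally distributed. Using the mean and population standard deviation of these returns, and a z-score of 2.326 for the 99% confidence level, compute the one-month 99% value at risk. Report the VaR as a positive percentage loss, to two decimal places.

2.09

Mean return r̄ = 9.20 / 6 = 1.5333%
Σ(r − r̄)² = (2 − 1.5333)² + (4.2 − 1.5333)² + … = 14.5333
σ = √[14.5333 / 6] = 1.5563%
VaR = −(r̄ − z·σ) = −(1.5333 − 2.326 × 1.5563) = −(-2.0867) = 2.0867%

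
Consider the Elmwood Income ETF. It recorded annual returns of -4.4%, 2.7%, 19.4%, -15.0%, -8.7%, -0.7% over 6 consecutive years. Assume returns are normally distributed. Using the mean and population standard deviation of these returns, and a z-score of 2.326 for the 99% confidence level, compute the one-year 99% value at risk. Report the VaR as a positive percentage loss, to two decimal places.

μ = (-4.4 + 2.7 + 19.4 − 15 − 8.7 − 0.7) / 6 = -6.70 / 6 = -1.1167%
Population std dev = √[696.7083 / 6] = 10.7758%
VaR = −(μ − z·σ) = −(-1.1167 − 2.326 × 10.7758) = −(-26.1812) = 26.1812%

26.18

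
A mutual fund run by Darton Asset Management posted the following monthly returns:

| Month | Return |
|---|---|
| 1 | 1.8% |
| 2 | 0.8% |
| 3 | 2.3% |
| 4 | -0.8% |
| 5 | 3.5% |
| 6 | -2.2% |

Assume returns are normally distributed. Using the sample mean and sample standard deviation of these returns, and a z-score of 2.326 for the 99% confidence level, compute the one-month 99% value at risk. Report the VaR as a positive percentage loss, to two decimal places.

3.98

r̄ = (1.8 + 0.8 + 2.3 − 0.8 + 3.5 − 2.2) / 6 = 0.9000%
Sample std dev = √[22.0400 / 5] = 2.0995%
VaR = −(r̄ − z·σ) = −(0.9000 − 2.326 × 2.0995) = −(-3.9834) = 3.9834%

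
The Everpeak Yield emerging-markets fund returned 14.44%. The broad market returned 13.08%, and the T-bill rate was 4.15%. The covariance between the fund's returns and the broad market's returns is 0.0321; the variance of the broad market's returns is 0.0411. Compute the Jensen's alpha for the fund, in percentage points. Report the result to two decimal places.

β = Cov / Var = 0.0321 / 0.0411 = 0.7810
E[R] = Rf + β(Rm − Rf) = 4.15% + 0.7810 × (13.08% − 4.15%) = 11.1243%
α = Rp − E[R] = 14.44% − 11.1243% = 3.3157

3.32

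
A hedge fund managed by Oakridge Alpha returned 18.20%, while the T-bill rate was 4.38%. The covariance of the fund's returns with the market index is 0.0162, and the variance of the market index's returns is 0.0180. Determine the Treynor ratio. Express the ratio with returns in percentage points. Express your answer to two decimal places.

15.36

β = Cov / Var = 0.0162 / 0.0180 = 0.9000
Treynor = (Rp − Rf) / β = (18.20% − 4.38%) / 0.9000 = 13.82 / 0.9000 = 15.3556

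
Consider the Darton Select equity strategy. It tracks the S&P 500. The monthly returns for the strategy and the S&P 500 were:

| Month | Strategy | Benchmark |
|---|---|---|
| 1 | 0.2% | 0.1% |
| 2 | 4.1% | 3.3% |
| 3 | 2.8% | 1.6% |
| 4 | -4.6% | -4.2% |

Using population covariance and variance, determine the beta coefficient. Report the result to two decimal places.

r̄p = 0.6250%,  r̄m = 0.2000%
Cov = Σ(rp − r̄p)(rm − r̄m) / 4 = 9.2125
Var(rm) = Σ(rm − r̄m)² / 4 = 7.7350
β = Cov / Var = 9.2125 / 7.7350 = 1.1910

1.19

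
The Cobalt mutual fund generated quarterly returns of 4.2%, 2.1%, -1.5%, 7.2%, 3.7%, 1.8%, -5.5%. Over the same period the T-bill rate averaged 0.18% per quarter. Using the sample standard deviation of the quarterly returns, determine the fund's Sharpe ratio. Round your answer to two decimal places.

Mean return μ = 12.00 / 7 = 1.7143%
Sample σ = √[Σ(r − μ)² / 6] = √[102.7486 / 6] = √17.1248 = 4.1382%
Sharpe = (μ − rf) / σ = (1.7143 − 0.18) / 4.1382 = 1.5343 / 4.1382 = 0.3708

0.37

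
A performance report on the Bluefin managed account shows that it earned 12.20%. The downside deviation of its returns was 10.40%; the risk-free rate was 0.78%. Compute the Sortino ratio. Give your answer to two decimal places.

Sortino = (Rp − Rf) / σd = (12.20% − 0.78%) / 10.40% = 11.42% / 10.40% = 1.0981

1.10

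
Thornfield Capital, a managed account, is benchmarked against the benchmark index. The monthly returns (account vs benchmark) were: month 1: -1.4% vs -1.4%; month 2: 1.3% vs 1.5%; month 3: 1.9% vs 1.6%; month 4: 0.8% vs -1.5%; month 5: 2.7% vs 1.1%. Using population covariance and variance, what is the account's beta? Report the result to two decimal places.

r̄p = 1.0600%,  r̄m = 0.2600%
Cov = Σ(rp − r̄p)(rm − r̄m) / 5 = 1.4684
Var(rm) = Σ(rm − r̄m)² / 5 = 1.9784
β = Cov / Var = 1.4684 / 1.9784 = 0.7422

0.74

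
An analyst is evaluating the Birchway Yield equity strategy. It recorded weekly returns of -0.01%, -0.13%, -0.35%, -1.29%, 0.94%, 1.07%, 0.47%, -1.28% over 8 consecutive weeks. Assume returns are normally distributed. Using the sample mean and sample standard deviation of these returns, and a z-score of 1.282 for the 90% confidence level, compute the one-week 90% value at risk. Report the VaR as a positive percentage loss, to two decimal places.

1.22

Mean return r̄ = -0.580 / 8 = -0.0725%
Σ(r − r̄)² = (-0.01 − (-0.0725))² + (-0.13 − (-0.0725))² + … = 5.6494
σ = √[5.6494 / 7] = 0.8984%
VaR = −(r̄ − z·σ) = −(-0.0725 − 1.282 × 0.8984) = −(-1.2242) = 1.2242%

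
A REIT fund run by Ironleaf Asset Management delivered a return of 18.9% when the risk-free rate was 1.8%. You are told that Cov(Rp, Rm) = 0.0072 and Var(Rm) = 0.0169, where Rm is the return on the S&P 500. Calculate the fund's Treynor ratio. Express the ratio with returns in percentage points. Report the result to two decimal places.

40.14

β = Cov / Var = 0.0072 / 0.0169 = 0.4260
Treynor = (Rp − Rf) / β = (18.9% − 1.8%) / 0.4260 = 17.10 / 0.4260 = 40.1408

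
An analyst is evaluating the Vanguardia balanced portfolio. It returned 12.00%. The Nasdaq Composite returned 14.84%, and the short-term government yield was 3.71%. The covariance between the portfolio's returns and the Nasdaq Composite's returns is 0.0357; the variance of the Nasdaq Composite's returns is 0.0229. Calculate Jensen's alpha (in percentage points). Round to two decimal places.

-9.06

β = Cov / Var = 0.0357 / 0.0229 = 1.5590
E[R] = Rf + β(Rm − Rf) = 3.71% + 1.5590 × (14.84% − 3.71%) = 21.0617%
α = Rp − E[R] = 12.00% − 21.0617% = -9.0617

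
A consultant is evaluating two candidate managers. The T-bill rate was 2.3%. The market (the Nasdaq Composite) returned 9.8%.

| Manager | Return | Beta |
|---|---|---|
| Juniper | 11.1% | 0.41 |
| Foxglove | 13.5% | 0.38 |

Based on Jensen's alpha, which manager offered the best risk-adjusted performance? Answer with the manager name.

Juniper: α = 11.1% − [2.3% + 0.41 × (9.8% − 2.3%)] = 5.725
Foxglove: α = 13.5% − [2.3% + 0.38 × (9.8% − 2.3%)] = 8.350
Highest: Foxglove (8.350).

Foxglove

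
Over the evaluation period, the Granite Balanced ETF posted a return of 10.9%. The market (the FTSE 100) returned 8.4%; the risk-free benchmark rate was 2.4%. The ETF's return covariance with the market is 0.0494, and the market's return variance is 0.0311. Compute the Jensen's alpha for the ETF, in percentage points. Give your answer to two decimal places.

-1.03

β = Cov / Var = 0.0494 / 0.0311 = 1.5884
E[R] = Rf + β(Rm − Rf) = 2.4% + 1.5884 × (8.4% − 2.4%) = 11.9304%
α = Rp − E[R] = 10.9% − 11.9304% = -1.0304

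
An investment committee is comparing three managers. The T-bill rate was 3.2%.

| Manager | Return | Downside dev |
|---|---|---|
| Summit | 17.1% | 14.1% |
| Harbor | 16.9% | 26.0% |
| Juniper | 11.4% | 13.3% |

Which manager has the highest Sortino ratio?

Summit: Sortino ratio = (17.1% − 3.2%) / 14.1% = 0.986
Harbor: Sortino ratio = (16.9% − 3.2%) / 26.0% = 0.527
Juniper: Sortino ratio = (11.4% − 3.2%) / 13.3% = 0.617
Highest: Summit (0.986).

Summit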